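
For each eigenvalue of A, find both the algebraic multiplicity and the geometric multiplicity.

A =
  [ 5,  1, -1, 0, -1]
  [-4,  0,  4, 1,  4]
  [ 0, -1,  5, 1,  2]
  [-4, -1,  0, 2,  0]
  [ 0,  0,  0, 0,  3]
λ = 3: alg = 5, geom = 3

Step 1 — factor the characteristic polynomial to read off the algebraic multiplicities:
  χ_A(x) = (x - 3)^5

Step 2 — compute geometric multiplicities via the rank-nullity identity g(λ) = n − rank(A − λI):
  rank(A − (3)·I) = 2, so dim ker(A − (3)·I) = n − 2 = 3

Summary:
  λ = 3: algebraic multiplicity = 5, geometric multiplicity = 3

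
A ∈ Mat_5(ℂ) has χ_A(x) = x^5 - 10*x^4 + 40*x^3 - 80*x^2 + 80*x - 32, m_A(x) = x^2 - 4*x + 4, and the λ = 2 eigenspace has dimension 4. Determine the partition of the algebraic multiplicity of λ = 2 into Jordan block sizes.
Block sizes for λ = 2: [2, 1, 1, 1]

Step 1 — from the characteristic polynomial, algebraic multiplicity of λ = 2 is 5. From dim ker(A − (2)·I) = 4, there are exactly 4 Jordan blocks for λ = 2.
Step 2 — from the minimal polynomial, the factor (x − 2)^2 tells us the largest block for λ = 2 has size 2.
Step 3 — with total size 5, 4 blocks, and largest block 2, the block sizes (in nonincreasing order) are [2, 1, 1, 1].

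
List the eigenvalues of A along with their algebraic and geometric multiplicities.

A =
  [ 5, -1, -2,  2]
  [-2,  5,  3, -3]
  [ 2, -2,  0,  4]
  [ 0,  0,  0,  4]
λ = 3: alg = 2, geom = 1; λ = 4: alg = 2, geom = 2

Step 1 — factor the characteristic polynomial to read off the algebraic multiplicities:
  χ_A(x) = (x - 4)^2*(x - 3)^2

Step 2 — compute geometric multiplicities via the rank-nullity identity g(λ) = n − rank(A − λI):
  rank(A − (3)·I) = 3, so dim ker(A − (3)·I) = n − 3 = 1
  rank(A − (4)·I) = 2, so dim ker(A − (4)·I) = n − 2 = 2

Summary:
  λ = 3: algebraic multiplicity = 2, geometric multiplicity = 1
  λ = 4: algebraic multiplicity = 2, geometric multiplicity = 2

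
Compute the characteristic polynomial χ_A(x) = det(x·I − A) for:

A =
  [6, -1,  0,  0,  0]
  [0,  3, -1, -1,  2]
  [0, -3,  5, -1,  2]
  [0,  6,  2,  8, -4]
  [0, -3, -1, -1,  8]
x^5 - 30*x^4 + 360*x^3 - 2160*x^2 + 6480*x - 7776

Expanding det(x·I − A) (e.g. by cofactor expansion or by noting that A is similar to its Jordan form J, which has the same characteristic polynomial as A) gives
  χ_A(x) = x^5 - 30*x^4 + 360*x^3 - 2160*x^2 + 6480*x - 7776
which factors as (x - 6)^5. The eigenvalues (with algebraic multiplicities) are λ = 6 with multiplicity 5.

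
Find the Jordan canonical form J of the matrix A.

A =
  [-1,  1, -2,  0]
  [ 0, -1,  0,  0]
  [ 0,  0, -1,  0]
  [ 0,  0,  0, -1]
J_2(-1) ⊕ J_1(-1) ⊕ J_1(-1)

The characteristic polynomial is
  det(x·I − A) = x^4 + 4*x^3 + 6*x^2 + 4*x + 1 = (x + 1)^4

Eigenvalues and multiplicities (the geometric multiplicity of λ is n − rank(A − λI), which equals the number of Jordan blocks for λ):
  λ = -1: algebraic multiplicity = 4, geometric multiplicity = 3

Determining the block sizes for each eigenvalue:
  λ = -1: 3 blocks summing to 4 forces exactly one block of size 2 and the rest size 1 → block sizes [2, 1, 1]

Assembling the blocks gives a Jordan form
J =
  [-1,  1,  0,  0]
  [ 0, -1,  0,  0]
  [ 0,  0, -1,  0]
  [ 0,  0,  0, -1]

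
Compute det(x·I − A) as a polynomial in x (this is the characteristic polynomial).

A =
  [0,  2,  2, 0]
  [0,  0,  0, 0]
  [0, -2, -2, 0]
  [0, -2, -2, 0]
x^4 + 2*x^3

Expanding det(x·I − A) (e.g. by cofactor expansion or by noting that A is similar to its Jordan form J, which has the same characteristic polynomial as A) gives
  χ_A(x) = x^4 + 2*x^3
which factors as x^3*(x + 2). The eigenvalues (with algebraic multiplicities) are λ = -2 with multiplicity 1, λ = 0 with multiplicity 3.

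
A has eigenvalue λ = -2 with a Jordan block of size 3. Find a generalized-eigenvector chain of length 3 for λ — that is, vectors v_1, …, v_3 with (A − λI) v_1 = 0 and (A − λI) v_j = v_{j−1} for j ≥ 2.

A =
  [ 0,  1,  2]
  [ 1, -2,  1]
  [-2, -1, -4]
A Jordan chain for λ = -2 of length 3:
v_1 = (1, 0, -1)ᵀ
v_2 = (2, 1, -2)ᵀ
v_3 = (1, 0, 0)ᵀ

Let N = A − (-2)·I. We want v_3 with N^3 v_3 = 0 but N^2 v_3 ≠ 0; then v_{j-1} := N · v_j for j = 3, …, 2.

Pick v_3 = (1, 0, 0)ᵀ.
Then v_2 = N · v_3 = (2, 1, -2)ᵀ.
Then v_1 = N · v_2 = (1, 0, -1)ᵀ.

Sanity check: (A − (-2)·I) v_1 = (0, 0, 0)ᵀ = 0. ✓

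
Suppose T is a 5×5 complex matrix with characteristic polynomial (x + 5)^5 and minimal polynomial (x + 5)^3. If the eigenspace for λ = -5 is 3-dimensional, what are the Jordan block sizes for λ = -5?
Block sizes for λ = -5: [3, 1, 1]

Step 1 — from the characteristic polynomial, algebraic multiplicity of λ = -5 is 5. From dim ker(T − (-5)·I) = 3, there are exactly 3 Jordan blocks for λ = -5.
Step 2 — from the minimal polynomial, the factor (x + 5)^3 tells us the largest block for λ = -5 has size 3.
Step 3 — with total size 5, 3 blocks, and largest block 3, the block sizes (in nonincreasing order) are [3, 1, 1].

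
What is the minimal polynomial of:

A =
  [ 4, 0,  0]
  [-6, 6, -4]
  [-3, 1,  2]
x^2 - 8*x + 16

The characteristic polynomial is χ_A(x) = (x - 4)^3, so the eigenvalues are known. The minimal polynomial is
  m_A(x) = Π_λ (x − λ)^{k_λ}
where k_λ is the size of the *largest* Jordan block for λ (equivalently, the smallest k with (A − λI)^k v = 0 for every generalised eigenvector v of λ).

  λ = 4: largest Jordan block has size 2, contributing (x − 4)^2

So m_A(x) = (x - 4)^2 = x^2 - 8*x + 16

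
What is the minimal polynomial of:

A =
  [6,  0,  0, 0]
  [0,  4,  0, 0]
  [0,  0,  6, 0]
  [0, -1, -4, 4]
x^3 - 14*x^2 + 64*x - 96

The characteristic polynomial is χ_A(x) = (x - 6)^2*(x - 4)^2, so the eigenvalues are known. The minimal polynomial is
  m_A(x) = Π_λ (x − λ)^{k_λ}
where k_λ is the size of the *largest* Jordan block for λ (equivalently, the smallest k with (A − λI)^k v = 0 for every generalised eigenvector v of λ).

  λ = 4: largest Jordan block has size 2, contributing (x − 4)^2
  λ = 6: largest Jordan block has size 1, contributing (x − 6)

So m_A(x) = (x - 6)*(x - 4)^2 = x^3 - 14*x^2 + 64*x - 96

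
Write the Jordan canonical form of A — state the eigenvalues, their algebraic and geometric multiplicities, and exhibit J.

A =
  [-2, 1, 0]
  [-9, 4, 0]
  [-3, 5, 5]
J_2(1) ⊕ J_1(5)

The characteristic polynomial is
  det(x·I − A) = x^3 - 7*x^2 + 11*x - 5 = (x - 5)*(x - 1)^2

Eigenvalues and multiplicities (the geometric multiplicity of λ is n − rank(A − λI), which equals the number of Jordan blocks for λ):
  λ = 1: algebraic multiplicity = 2, geometric multiplicity = 1
  λ = 5: algebraic multiplicity = 1, geometric multiplicity = 1

Determining the block sizes for each eigenvalue:
  λ = 1: one block (gm = 1), so the single block has size am = 2 → block sizes [2]
  λ = 5: one block (gm = 1), so the single block has size am = 1 → block sizes [1]

Assembling the blocks gives a Jordan form
J =
  [1, 1, 0]
  [0, 1, 0]
  [0, 0, 5]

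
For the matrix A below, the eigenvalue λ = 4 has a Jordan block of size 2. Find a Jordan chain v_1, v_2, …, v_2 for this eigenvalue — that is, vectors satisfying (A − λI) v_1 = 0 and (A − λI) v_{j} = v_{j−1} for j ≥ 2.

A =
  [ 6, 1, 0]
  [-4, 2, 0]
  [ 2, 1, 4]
A Jordan chain for λ = 4 of length 2:
v_1 = (2, -4, 2)ᵀ
v_2 = (1, 0, 0)ᵀ

Let N = A − (4)·I. We want v_2 with N^2 v_2 = 0 but N^1 v_2 ≠ 0; then v_{j-1} := N · v_j for j = 2, …, 2.

Pick v_2 = (1, 0, 0)ᵀ.
Then v_1 = N · v_2 = (2, -4, 2)ᵀ.

Sanity check: (A − (4)·I) v_1 = (0, 0, 0)ᵀ = 0. ✓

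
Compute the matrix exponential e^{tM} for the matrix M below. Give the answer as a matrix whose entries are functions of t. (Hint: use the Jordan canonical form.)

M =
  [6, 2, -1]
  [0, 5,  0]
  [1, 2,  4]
e^{tM} =
  [t*exp(5*t) + exp(5*t), 2*t*exp(5*t), -t*exp(5*t)]
  [0, exp(5*t), 0]
  [t*exp(5*t), 2*t*exp(5*t), -t*exp(5*t) + exp(5*t)]

Strategy: write M = P · J · P⁻¹ where J is a Jordan canonical form, so e^{tM} = P · e^{tJ} · P⁻¹, and e^{tJ} can be computed block-by-block.

M has Jordan form
J =
  [5, 1, 0]
  [0, 5, 0]
  [0, 0, 5]
(up to reordering of blocks).

Per-block formulas:
  For a 2×2 Jordan block J_2(5): exp(t · J_2(5)) = e^(5t)·(I + t·N), where N is the 2×2 nilpotent shift.
  For a 1×1 block at λ = 5: exp(t · [5]) = [e^(5t)].

After assembling e^{tJ} and conjugating by P, we get:

e^{tM} =
  [t*exp(5*t) + exp(5*t), 2*t*exp(5*t), -t*exp(5*t)]
  [0, exp(5*t), 0]
  [t*exp(5*t), 2*t*exp(5*t), -t*exp(5*t) + exp(5*t)]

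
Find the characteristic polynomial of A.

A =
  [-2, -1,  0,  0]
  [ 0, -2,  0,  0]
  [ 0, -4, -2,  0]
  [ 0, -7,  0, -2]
x^4 + 8*x^3 + 24*x^2 + 32*x + 16

Expanding det(x·I − A) (e.g. by cofactor expansion or by noting that A is similar to its Jordan form J, which has the same characteristic polynomial as A) gives
  χ_A(x) = x^4 + 8*x^3 + 24*x^2 + 32*x + 16
which factors as (x + 2)^4. The eigenvalues (with algebraic multiplicities) are λ = -2 with multiplicity 4.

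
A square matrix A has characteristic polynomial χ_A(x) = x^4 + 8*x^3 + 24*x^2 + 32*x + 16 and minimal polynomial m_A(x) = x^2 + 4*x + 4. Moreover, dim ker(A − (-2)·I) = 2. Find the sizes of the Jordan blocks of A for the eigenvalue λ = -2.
Block sizes for λ = -2: [2, 2]

Step 1 — from the characteristic polynomial, algebraic multiplicity of λ = -2 is 4. From dim ker(A − (-2)·I) = 2, there are exactly 2 Jordan blocks for λ = -2.
Step 2 — from the minimal polynomial, the factor (x + 2)^2 tells us the largest block for λ = -2 has size 2.
Step 3 — with total size 4, 2 blocks, and largest block 2, the block sizes (in nonincreasing order) are [2, 2].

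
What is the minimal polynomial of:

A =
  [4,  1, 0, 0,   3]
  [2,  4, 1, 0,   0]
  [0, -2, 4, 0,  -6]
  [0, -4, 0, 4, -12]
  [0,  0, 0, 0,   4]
x^3 - 12*x^2 + 48*x - 64

The characteristic polynomial is χ_A(x) = (x - 4)^5, so the eigenvalues are known. The minimal polynomial is
  m_A(x) = Π_λ (x − λ)^{k_λ}
where k_λ is the size of the *largest* Jordan block for λ (equivalently, the smallest k with (A − λI)^k v = 0 for every generalised eigenvector v of λ).

  λ = 4: largest Jordan block has size 3, contributing (x − 4)^3

So m_A(x) = (x - 4)^3 = x^3 - 12*x^2 + 48*x - 64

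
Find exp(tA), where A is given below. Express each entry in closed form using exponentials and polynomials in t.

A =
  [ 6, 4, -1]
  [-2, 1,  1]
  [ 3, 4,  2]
e^{tA} =
  [-t^2*exp(3*t) + 3*t*exp(3*t) + exp(3*t), 4*t*exp(3*t), t^2*exp(3*t) - t*exp(3*t)]
  [t^2*exp(3*t)/2 - 2*t*exp(3*t), -2*t*exp(3*t) + exp(3*t), -t^2*exp(3*t)/2 + t*exp(3*t)]
  [-t^2*exp(3*t) + 3*t*exp(3*t), 4*t*exp(3*t), t^2*exp(3*t) - t*exp(3*t) + exp(3*t)]

Strategy: write A = P · J · P⁻¹ where J is a Jordan canonical form, so e^{tA} = P · e^{tJ} · P⁻¹, and e^{tJ} can be computed block-by-block.

A has Jordan form
J =
  [3, 1, 0]
  [0, 3, 1]
  [0, 0, 3]
(up to reordering of blocks).

Per-block formulas:
  For a 3×3 Jordan block J_3(3): exp(t · J_3(3)) = e^(3t)·(I + t·N + (t^2/2)·N^2), where N is the 3×3 nilpotent shift.

After assembling e^{tJ} and conjugating by P, we get:

e^{tA} =
  [-t^2*exp(3*t) + 3*t*exp(3*t) + exp(3*t), 4*t*exp(3*t), t^2*exp(3*t) - t*exp(3*t)]
  [t^2*exp(3*t)/2 - 2*t*exp(3*t), -2*t*exp(3*t) + exp(3*t), -t^2*exp(3*t)/2 + t*exp(3*t)]
  [-t^2*exp(3*t) + 3*t*exp(3*t), 4*t*exp(3*t), t^2*exp(3*t) - t*exp(3*t) + exp(3*t)]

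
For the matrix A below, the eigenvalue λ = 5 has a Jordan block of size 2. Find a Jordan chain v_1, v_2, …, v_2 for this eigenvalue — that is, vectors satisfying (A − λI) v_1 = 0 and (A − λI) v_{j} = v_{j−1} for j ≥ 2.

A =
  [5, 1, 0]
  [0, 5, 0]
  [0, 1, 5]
A Jordan chain for λ = 5 of length 2:
v_1 = (1, 0, 1)ᵀ
v_2 = (0, 1, 0)ᵀ

Let N = A − (5)·I. We want v_2 with N^2 v_2 = 0 but N^1 v_2 ≠ 0; then v_{j-1} := N · v_j for j = 2, …, 2.

Pick v_2 = (0, 1, 0)ᵀ.
Then v_1 = N · v_2 = (1, 0, 1)ᵀ.

Sanity check: (A − (5)·I) v_1 = (0, 0, 0)ᵀ = 0. ✓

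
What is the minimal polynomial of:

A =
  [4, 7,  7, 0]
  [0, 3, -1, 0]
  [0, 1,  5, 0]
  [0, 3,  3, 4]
x^2 - 8*x + 16

The characteristic polynomial is χ_A(x) = (x - 4)^4, so the eigenvalues are known. The minimal polynomial is
  m_A(x) = Π_λ (x − λ)^{k_λ}
where k_λ is the size of the *largest* Jordan block for λ (equivalently, the smallest k with (A − λI)^k v = 0 for every generalised eigenvector v of λ).

  λ = 4: largest Jordan block has size 2, contributing (x − 4)^2

So m_A(x) = (x - 4)^2 = x^2 - 8*x + 16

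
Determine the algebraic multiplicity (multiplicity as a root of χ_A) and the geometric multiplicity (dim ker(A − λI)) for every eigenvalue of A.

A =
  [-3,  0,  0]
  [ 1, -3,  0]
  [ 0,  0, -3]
λ = -3: alg = 3, geom = 2

Step 1 — factor the characteristic polynomial to read off the algebraic multiplicities:
  χ_A(x) = (x + 3)^3

Step 2 — compute geometric multiplicities via the rank-nullity identity g(λ) = n − rank(A − λI):
  rank(A − (-3)·I) = 1, so dim ker(A − (-3)·I) = n − 1 = 2

Summary:
  λ = -3: algebraic multiplicity = 3, geometric multiplicity = 2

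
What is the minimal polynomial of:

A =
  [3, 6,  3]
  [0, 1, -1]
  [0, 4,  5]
x^2 - 6*x + 9

The characteristic polynomial is χ_A(x) = (x - 3)^3, so the eigenvalues are known. The minimal polynomial is
  m_A(x) = Π_λ (x − λ)^{k_λ}
where k_λ is the size of the *largest* Jordan block for λ (equivalently, the smallest k with (A − λI)^k v = 0 for every generalised eigenvector v of λ).

  λ = 3: largest Jordan block has size 2, contributing (x − 3)^2

So m_A(x) = (x - 3)^2 = x^2 - 6*x + 9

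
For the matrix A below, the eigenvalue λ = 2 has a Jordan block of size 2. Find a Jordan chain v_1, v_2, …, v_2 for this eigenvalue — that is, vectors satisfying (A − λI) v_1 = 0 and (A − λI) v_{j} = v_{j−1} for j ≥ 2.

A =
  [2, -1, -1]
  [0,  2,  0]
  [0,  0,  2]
A Jordan chain for λ = 2 of length 2:
v_1 = (-1, 0, 0)ᵀ
v_2 = (0, 1, 0)ᵀ

Let N = A − (2)·I. We want v_2 with N^2 v_2 = 0 but N^1 v_2 ≠ 0; then v_{j-1} := N · v_j for j = 2, …, 2.

Pick v_2 = (0, 1, 0)ᵀ.
Then v_1 = N · v_2 = (-1, 0, 0)ᵀ.

Sanity check: (A − (2)·I) v_1 = (0, 0, 0)ᵀ = 0. ✓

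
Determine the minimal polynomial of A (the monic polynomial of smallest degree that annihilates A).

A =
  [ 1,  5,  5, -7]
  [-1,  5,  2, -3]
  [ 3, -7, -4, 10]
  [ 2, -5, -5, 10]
x^2 - 6*x + 9

The characteristic polynomial is χ_A(x) = (x - 3)^4, so the eigenvalues are known. The minimal polynomial is
  m_A(x) = Π_λ (x − λ)^{k_λ}
where k_λ is the size of the *largest* Jordan block for λ (equivalently, the smallest k with (A − λI)^k v = 0 for every generalised eigenvector v of λ).

  λ = 3: largest Jordan block has size 2, contributing (x − 3)^2

So m_A(x) = (x - 3)^2 = x^2 - 6*x + 9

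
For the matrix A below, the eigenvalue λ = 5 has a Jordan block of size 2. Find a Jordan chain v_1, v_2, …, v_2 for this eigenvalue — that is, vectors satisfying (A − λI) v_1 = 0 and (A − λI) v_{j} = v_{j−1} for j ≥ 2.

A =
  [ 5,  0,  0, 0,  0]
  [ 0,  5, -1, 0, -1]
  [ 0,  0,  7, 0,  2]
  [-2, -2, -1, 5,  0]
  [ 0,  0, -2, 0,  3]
A Jordan chain for λ = 5 of length 2:
v_1 = (0, 0, 0, -2, 0)ᵀ
v_2 = (1, 0, 0, 0, 0)ᵀ

Let N = A − (5)·I. We want v_2 with N^2 v_2 = 0 but N^1 v_2 ≠ 0; then v_{j-1} := N · v_j for j = 2, …, 2.

Pick v_2 = (1, 0, 0, 0, 0)ᵀ.
Then v_1 = N · v_2 = (0, 0, 0, -2, 0)ᵀ.

Sanity check: (A − (5)·I) v_1 = (0, 0, 0, 0, 0)ᵀ = 0. ✓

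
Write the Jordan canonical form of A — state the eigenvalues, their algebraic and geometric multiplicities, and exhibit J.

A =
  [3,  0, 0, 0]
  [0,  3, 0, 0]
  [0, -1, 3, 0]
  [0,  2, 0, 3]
J_2(3) ⊕ J_1(3) ⊕ J_1(3)

The characteristic polynomial is
  det(x·I − A) = x^4 - 12*x^3 + 54*x^2 - 108*x + 81 = (x - 3)^4

Eigenvalues and multiplicities (the geometric multiplicity of λ is n − rank(A − λI), which equals the number of Jordan blocks for λ):
  λ = 3: algebraic multiplicity = 4, geometric multiplicity = 3

Determining the block sizes for each eigenvalue:
  λ = 3: 3 blocks summing to 4 forces exactly one block of size 2 and the rest size 1 → block sizes [2, 1, 1]

Assembling the blocks gives a Jordan form
J =
  [3, 1, 0, 0]
  [0, 3, 0, 0]
  [0, 0, 3, 0]
  [0, 0, 0, 3]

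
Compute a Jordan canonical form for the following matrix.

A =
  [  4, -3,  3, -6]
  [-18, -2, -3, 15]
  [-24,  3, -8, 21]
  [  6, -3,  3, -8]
J_1(-5) ⊕ J_1(-5) ⊕ J_1(-2) ⊕ J_1(-2)

The characteristic polynomial is
  det(x·I − A) = x^4 + 14*x^3 + 69*x^2 + 140*x + 100 = (x + 2)^2*(x + 5)^2

Eigenvalues and multiplicities (the geometric multiplicity of λ is n − rank(A − λI), which equals the number of Jordan blocks for λ):
  λ = -5: algebraic multiplicity = 2, geometric multiplicity = 2
  λ = -2: algebraic multiplicity = 2, geometric multiplicity = 2

Determining the block sizes for each eigenvalue:
  λ = -5: gm = am = 2, so every block has size 1 → block sizes [1, 1]
  λ = -2: gm = am = 2, so every block has size 1 → block sizes [1, 1]

Assembling the blocks gives a Jordan form
J =
  [-5,  0,  0,  0]
  [ 0, -5,  0,  0]
  [ 0,  0, -2,  0]
  [ 0,  0,  0, -2]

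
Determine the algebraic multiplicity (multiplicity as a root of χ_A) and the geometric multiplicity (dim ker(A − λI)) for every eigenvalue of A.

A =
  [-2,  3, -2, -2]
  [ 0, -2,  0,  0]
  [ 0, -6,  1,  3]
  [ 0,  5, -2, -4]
λ = -2: alg = 3, geom = 2; λ = -1: alg = 1, geom = 1

Step 1 — factor the characteristic polynomial to read off the algebraic multiplicities:
  χ_A(x) = (x + 1)*(x + 2)^3

Step 2 — compute geometric multiplicities via the rank-nullity identity g(λ) = n − rank(A − λI):
  rank(A − (-2)·I) = 2, so dim ker(A − (-2)·I) = n − 2 = 2
  rank(A − (-1)·I) = 3, so dim ker(A − (-1)·I) = n − 3 = 1

Summary:
  λ = -2: algebraic multiplicity = 3, geometric multiplicity = 2
  λ = -1: algebraic multiplicity = 1, geometric multiplicity = 1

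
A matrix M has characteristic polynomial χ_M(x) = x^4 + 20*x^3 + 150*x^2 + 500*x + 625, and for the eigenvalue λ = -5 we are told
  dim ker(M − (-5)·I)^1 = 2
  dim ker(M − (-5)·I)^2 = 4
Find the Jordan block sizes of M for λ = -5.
Block sizes for λ = -5: [2, 2]

From the dimensions of kernels of powers, the number of Jordan blocks of size at least j is d_j − d_{j−1} where d_j = dim ker(N^j) (with d_0 = 0). Computing the differences gives [2, 2].
The number of blocks of size exactly k is (#blocks of size ≥ k) − (#blocks of size ≥ k + 1), so the partition is: 2 block(s) of size 2.
In nonincreasing order the block sizes are [2, 2].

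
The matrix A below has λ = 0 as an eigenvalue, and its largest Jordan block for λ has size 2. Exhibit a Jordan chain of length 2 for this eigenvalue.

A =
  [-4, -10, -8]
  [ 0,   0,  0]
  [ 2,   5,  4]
A Jordan chain for λ = 0 of length 2:
v_1 = (-4, 0, 2)ᵀ
v_2 = (1, 0, 0)ᵀ

Let N = A − (0)·I. We want v_2 with N^2 v_2 = 0 but N^1 v_2 ≠ 0; then v_{j-1} := N · v_j for j = 2, …, 2.

Pick v_2 = (1, 0, 0)ᵀ.
Then v_1 = N · v_2 = (-4, 0, 2)ᵀ.

Sanity check: (A − (0)·I) v_1 = (0, 0, 0)ᵀ = 0. ✓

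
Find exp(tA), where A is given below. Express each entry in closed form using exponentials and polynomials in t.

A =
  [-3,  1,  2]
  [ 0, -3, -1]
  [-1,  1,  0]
e^{tA} =
  [-t^2*exp(-2*t)/2 - t*exp(-2*t) + exp(-2*t), t*exp(-2*t), t^2*exp(-2*t)/2 + 2*t*exp(-2*t)]
  [t^2*exp(-2*t)/2, -t*exp(-2*t) + exp(-2*t), -t^2*exp(-2*t)/2 - t*exp(-2*t)]
  [-t^2*exp(-2*t)/2 - t*exp(-2*t), t*exp(-2*t), t^2*exp(-2*t)/2 + 2*t*exp(-2*t) + exp(-2*t)]

Strategy: write A = P · J · P⁻¹ where J is a Jordan canonical form, so e^{tA} = P · e^{tJ} · P⁻¹, and e^{tJ} can be computed block-by-block.

A has Jordan form
J =
  [-2,  1,  0]
  [ 0, -2,  1]
  [ 0,  0, -2]
(up to reordering of blocks).

Per-block formulas:
  For a 3×3 Jordan block J_3(-2): exp(t · J_3(-2)) = e^(-2t)·(I + t·N + (t^2/2)·N^2), where N is the 3×3 nilpotent shift.

After assembling e^{tJ} and conjugating by P, we get:

e^{tA} =
  [-t^2*exp(-2*t)/2 - t*exp(-2*t) + exp(-2*t), t*exp(-2*t), t^2*exp(-2*t)/2 + 2*t*exp(-2*t)]
  [t^2*exp(-2*t)/2, -t*exp(-2*t) + exp(-2*t), -t^2*exp(-2*t)/2 - t*exp(-2*t)]
  [-t^2*exp(-2*t)/2 - t*exp(-2*t), t*exp(-2*t), t^2*exp(-2*t)/2 + 2*t*exp(-2*t) + exp(-2*t)]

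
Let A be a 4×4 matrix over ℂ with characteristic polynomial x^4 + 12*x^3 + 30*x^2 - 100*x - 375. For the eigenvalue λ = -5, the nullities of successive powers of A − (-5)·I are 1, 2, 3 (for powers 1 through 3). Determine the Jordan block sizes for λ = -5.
Block sizes for λ = -5: [3]

From the dimensions of kernels of powers, the number of Jordan blocks of size at least j is d_j − d_{j−1} where d_j = dim ker(N^j) (with d_0 = 0). Computing the differences gives [1, 1, 1].
The number of blocks of size exactly k is (#blocks of size ≥ k) − (#blocks of size ≥ k + 1), so the partition is: 1 block(s) of size 3.
In nonincreasing order the block sizes are [3].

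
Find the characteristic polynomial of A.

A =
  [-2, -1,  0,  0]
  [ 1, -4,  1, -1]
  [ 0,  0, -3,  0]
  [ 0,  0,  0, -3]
x^4 + 12*x^3 + 54*x^2 + 108*x + 81

Expanding det(x·I − A) (e.g. by cofactor expansion or by noting that A is similar to its Jordan form J, which has the same characteristic polynomial as A) gives
  χ_A(x) = x^4 + 12*x^3 + 54*x^2 + 108*x + 81
which factors as (x + 3)^4. The eigenvalues (with algebraic multiplicities) are λ = -3 with multiplicity 4.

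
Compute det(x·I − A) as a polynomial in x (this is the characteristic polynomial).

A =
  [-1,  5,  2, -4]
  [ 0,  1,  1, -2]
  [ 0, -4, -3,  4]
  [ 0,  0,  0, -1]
x^4 + 4*x^3 + 6*x^2 + 4*x + 1

Expanding det(x·I − A) (e.g. by cofactor expansion or by noting that A is similar to its Jordan form J, which has the same characteristic polynomial as A) gives
  χ_A(x) = x^4 + 4*x^3 + 6*x^2 + 4*x + 1
which factors as (x + 1)^4. The eigenvalues (with algebraic multiplicities) are λ = -1 with multiplicity 4.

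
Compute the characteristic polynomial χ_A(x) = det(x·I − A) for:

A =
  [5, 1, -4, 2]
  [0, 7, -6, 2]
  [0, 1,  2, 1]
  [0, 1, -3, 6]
x^4 - 20*x^3 + 150*x^2 - 500*x + 625

Expanding det(x·I − A) (e.g. by cofactor expansion or by noting that A is similar to its Jordan form J, which has the same characteristic polynomial as A) gives
  χ_A(x) = x^4 - 20*x^3 + 150*x^2 - 500*x + 625
which factors as (x - 5)^4. The eigenvalues (with algebraic multiplicities) are λ = 5 with multiplicity 4.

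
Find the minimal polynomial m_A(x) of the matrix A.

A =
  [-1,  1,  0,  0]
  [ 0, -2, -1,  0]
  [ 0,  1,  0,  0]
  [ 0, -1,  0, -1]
x^3 + 3*x^2 + 3*x + 1

The characteristic polynomial is χ_A(x) = (x + 1)^4, so the eigenvalues are known. The minimal polynomial is
  m_A(x) = Π_λ (x − λ)^{k_λ}
where k_λ is the size of the *largest* Jordan block for λ (equivalently, the smallest k with (A − λI)^k v = 0 for every generalised eigenvector v of λ).

  λ = -1: largest Jordan block has size 3, contributing (x + 1)^3

So m_A(x) = (x + 1)^3 = x^3 + 3*x^2 + 3*x + 1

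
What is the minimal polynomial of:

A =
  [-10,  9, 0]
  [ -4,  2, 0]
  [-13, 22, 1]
x^3 + 7*x^2 + 8*x - 16

The characteristic polynomial is χ_A(x) = (x - 1)*(x + 4)^2, so the eigenvalues are known. The minimal polynomial is
  m_A(x) = Π_λ (x − λ)^{k_λ}
where k_λ is the size of the *largest* Jordan block for λ (equivalently, the smallest k with (A − λI)^k v = 0 for every generalised eigenvector v of λ).

  λ = -4: largest Jordan block has size 2, contributing (x + 4)^2
  λ = 1: largest Jordan block has size 1, contributing (x − 1)

So m_A(x) = (x - 1)*(x + 4)^2 = x^3 + 7*x^2 + 8*x - 16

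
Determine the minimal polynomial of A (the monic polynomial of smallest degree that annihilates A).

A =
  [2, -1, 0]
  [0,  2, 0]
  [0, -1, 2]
x^2 - 4*x + 4

The characteristic polynomial is χ_A(x) = (x - 2)^3, so the eigenvalues are known. The minimal polynomial is
  m_A(x) = Π_λ (x − λ)^{k_λ}
where k_λ is the size of the *largest* Jordan block for λ (equivalently, the smallest k with (A − λI)^k v = 0 for every generalised eigenvector v of λ).

  λ = 2: largest Jordan block has size 2, contributing (x − 2)^2

So m_A(x) = (x - 2)^2 = x^2 - 4*x + 4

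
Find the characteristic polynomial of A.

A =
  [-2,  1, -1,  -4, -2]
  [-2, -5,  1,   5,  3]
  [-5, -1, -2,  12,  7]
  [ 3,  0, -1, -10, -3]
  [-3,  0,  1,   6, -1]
x^5 + 20*x^4 + 160*x^3 + 640*x^2 + 1280*x + 1024

Expanding det(x·I − A) (e.g. by cofactor expansion or by noting that A is similar to its Jordan form J, which has the same characteristic polynomial as A) gives
  χ_A(x) = x^5 + 20*x^4 + 160*x^3 + 640*x^2 + 1280*x + 1024
which factors as (x + 4)^5. The eigenvalues (with algebraic multiplicities) are λ = -4 with multiplicity 5.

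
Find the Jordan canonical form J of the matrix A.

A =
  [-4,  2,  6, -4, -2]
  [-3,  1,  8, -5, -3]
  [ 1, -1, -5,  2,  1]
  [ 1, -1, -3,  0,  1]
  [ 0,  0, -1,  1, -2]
J_2(-2) ⊕ J_2(-2) ⊕ J_1(-2)

The characteristic polynomial is
  det(x·I − A) = x^5 + 10*x^4 + 40*x^3 + 80*x^2 + 80*x + 32 = (x + 2)^5

Eigenvalues and multiplicities (the geometric multiplicity of λ is n − rank(A − λI), which equals the number of Jordan blocks for λ):
  λ = -2: algebraic multiplicity = 5, geometric multiplicity = 3

Determining the block sizes for each eigenvalue:
  λ = -2: with am = 5 and gm = 3, the partition is not yet determined (e.g. several partitions of 5 into 3 parts exist). Let N = A − (-2)·I. Computing rank(N^1) = 2, rank(N^2) = 0; the number of blocks of size ≥ j is rank(N^{j−1}) − rank(N^j), giving [3, 2]. So we have 2 block(s) of size 2, 1 block(s) of size 1 → block sizes [2, 2, 1]

Assembling the blocks gives a Jordan form
J =
  [-2,  1,  0,  0,  0]
  [ 0, -2,  0,  0,  0]
  [ 0,  0, -2,  1,  0]
  [ 0,  0,  0, -2,  0]
  [ 0,  0,  0,  0, -2]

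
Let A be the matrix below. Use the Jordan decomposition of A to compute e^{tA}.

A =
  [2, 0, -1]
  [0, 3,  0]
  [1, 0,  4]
e^{tA} =
  [-t*exp(3*t) + exp(3*t), 0, -t*exp(3*t)]
  [0, exp(3*t), 0]
  [t*exp(3*t), 0, t*exp(3*t) + exp(3*t)]

Strategy: write A = P · J · P⁻¹ where J is a Jordan canonical form, so e^{tA} = P · e^{tJ} · P⁻¹, and e^{tJ} can be computed block-by-block.

A has Jordan form
J =
  [3, 1, 0]
  [0, 3, 0]
  [0, 0, 3]
(up to reordering of blocks).

Per-block formulas:
  For a 1×1 block at λ = 3: exp(t · [3]) = [e^(3t)].
  For a 2×2 Jordan block J_2(3): exp(t · J_2(3)) = e^(3t)·(I + t·N), where N is the 2×2 nilpotent shift.

After assembling e^{tJ} and conjugating by P, we get:

e^{tA} =
  [-t*exp(3*t) + exp(3*t), 0, -t*exp(3*t)]
  [0, exp(3*t), 0]
  [t*exp(3*t), 0, t*exp(3*t) + exp(3*t)]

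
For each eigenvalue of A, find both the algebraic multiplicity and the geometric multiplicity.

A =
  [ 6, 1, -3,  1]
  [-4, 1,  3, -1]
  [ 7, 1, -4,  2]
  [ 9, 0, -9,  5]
λ = 2: alg = 4, geom = 2

Step 1 — factor the characteristic polynomial to read off the algebraic multiplicities:
  χ_A(x) = (x - 2)^4

Step 2 — compute geometric multiplicities via the rank-nullity identity g(λ) = n − rank(A − λI):
  rank(A − (2)·I) = 2, so dim ker(A − (2)·I) = n − 2 = 2

Summary:
  λ = 2: algebraic multiplicity = 4, geometric multiplicity = 2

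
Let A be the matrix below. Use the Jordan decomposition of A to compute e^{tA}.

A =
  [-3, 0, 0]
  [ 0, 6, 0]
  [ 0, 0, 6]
e^{tA} =
  [exp(-3*t), 0, 0]
  [0, exp(6*t), 0]
  [0, 0, exp(6*t)]

Strategy: write A = P · J · P⁻¹ where J is a Jordan canonical form, so e^{tA} = P · e^{tJ} · P⁻¹, and e^{tJ} can be computed block-by-block.

A has Jordan form
J =
  [-3, 0, 0]
  [ 0, 6, 0]
  [ 0, 0, 6]
(up to reordering of blocks).

Per-block formulas:
  For a 1×1 block at λ = 6: exp(t · [6]) = [e^(6t)].
  For a 1×1 block at λ = -3: exp(t · [-3]) = [e^(-3t)].

After assembling e^{tJ} and conjugating by P, we get:

e^{tA} =
  [exp(-3*t), 0, 0]
  [0, exp(6*t), 0]
  [0, 0, exp(6*t)]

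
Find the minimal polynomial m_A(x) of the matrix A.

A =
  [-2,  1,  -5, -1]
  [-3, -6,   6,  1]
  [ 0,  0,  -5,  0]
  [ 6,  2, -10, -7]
x^3 + 15*x^2 + 75*x + 125

The characteristic polynomial is χ_A(x) = (x + 5)^4, so the eigenvalues are known. The minimal polynomial is
  m_A(x) = Π_λ (x − λ)^{k_λ}
where k_λ is the size of the *largest* Jordan block for λ (equivalently, the smallest k with (A − λI)^k v = 0 for every generalised eigenvector v of λ).

  λ = -5: largest Jordan block has size 3, contributing (x + 5)^3

So m_A(x) = (x + 5)^3 = x^3 + 15*x^2 + 75*x + 125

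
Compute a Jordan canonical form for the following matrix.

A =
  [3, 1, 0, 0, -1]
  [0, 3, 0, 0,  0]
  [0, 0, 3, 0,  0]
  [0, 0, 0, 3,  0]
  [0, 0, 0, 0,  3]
J_2(3) ⊕ J_1(3) ⊕ J_1(3) ⊕ J_1(3)

The characteristic polynomial is
  det(x·I − A) = x^5 - 15*x^4 + 90*x^3 - 270*x^2 + 405*x - 243 = (x - 3)^5

Eigenvalues and multiplicities (the geometric multiplicity of λ is n − rank(A − λI), which equals the number of Jordan blocks for λ):
  λ = 3: algebraic multiplicity = 5, geometric multiplicity = 4

Determining the block sizes for each eigenvalue:
  λ = 3: 4 blocks summing to 5 forces exactly one block of size 2 and the rest size 1 → block sizes [2, 1, 1, 1]

Assembling the blocks gives a Jordan form
J =
  [3, 1, 0, 0, 0]
  [0, 3, 0, 0, 0]
  [0, 0, 3, 0, 0]
  [0, 0, 0, 3, 0]
  [0, 0, 0, 0, 3]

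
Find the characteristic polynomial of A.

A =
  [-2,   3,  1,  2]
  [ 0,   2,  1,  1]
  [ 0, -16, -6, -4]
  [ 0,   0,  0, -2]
x^4 + 8*x^3 + 24*x^2 + 32*x + 16

Expanding det(x·I − A) (e.g. by cofactor expansion or by noting that A is similar to its Jordan form J, which has the same characteristic polynomial as A) gives
  χ_A(x) = x^4 + 8*x^3 + 24*x^2 + 32*x + 16
which factors as (x + 2)^4. The eigenvalues (with algebraic multiplicities) are λ = -2 with multiplicity 4.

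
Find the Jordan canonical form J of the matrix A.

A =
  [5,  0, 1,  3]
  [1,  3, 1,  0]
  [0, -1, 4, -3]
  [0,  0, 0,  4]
J_3(4) ⊕ J_1(4)

The characteristic polynomial is
  det(x·I − A) = x^4 - 16*x^3 + 96*x^2 - 256*x + 256 = (x - 4)^4

Eigenvalues and multiplicities (the geometric multiplicity of λ is n − rank(A − λI), which equals the number of Jordan blocks for λ):
  λ = 4: algebraic multiplicity = 4, geometric multiplicity = 2

Determining the block sizes for each eigenvalue:
  λ = 4: with am = 4 and gm = 2, the partition is not yet determined (e.g. several partitions of 4 into 2 parts exist). Let N = A − (4)·I. Computing rank(N^1) = 2, rank(N^2) = 1, rank(N^3) = 0; the number of blocks of size ≥ j is rank(N^{j−1}) − rank(N^j), giving [2, 1, 1]. So we have 1 block(s) of size 3, 1 block(s) of size 1 → block sizes [3, 1]

Assembling the blocks gives a Jordan form
J =
  [4, 1, 0, 0]
  [0, 4, 1, 0]
  [0, 0, 4, 0]
  [0, 0, 0, 4]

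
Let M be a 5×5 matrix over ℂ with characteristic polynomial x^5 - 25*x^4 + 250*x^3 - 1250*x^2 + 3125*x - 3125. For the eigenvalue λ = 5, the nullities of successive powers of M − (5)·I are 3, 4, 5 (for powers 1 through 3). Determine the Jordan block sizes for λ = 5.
Block sizes for λ = 5: [3, 1, 1]

From the dimensions of kernels of powers, the number of Jordan blocks of size at least j is d_j − d_{j−1} where d_j = dim ker(N^j) (with d_0 = 0). Computing the differences gives [3, 1, 1].
The number of blocks of size exactly k is (#blocks of size ≥ k) − (#blocks of size ≥ k + 1), so the partition is: 2 block(s) of size 1, 1 block(s) of size 3.
In nonincreasing order the block sizes are [3, 1, 1].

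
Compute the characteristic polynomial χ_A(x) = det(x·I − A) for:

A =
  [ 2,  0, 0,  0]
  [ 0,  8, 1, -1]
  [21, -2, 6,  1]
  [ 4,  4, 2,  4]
x^4 - 20*x^3 + 144*x^2 - 432*x + 432

Expanding det(x·I − A) (e.g. by cofactor expansion or by noting that A is similar to its Jordan form J, which has the same characteristic polynomial as A) gives
  χ_A(x) = x^4 - 20*x^3 + 144*x^2 - 432*x + 432
which factors as (x - 6)^3*(x - 2). The eigenvalues (with algebraic multiplicities) are λ = 2 with multiplicity 1, λ = 6 with multiplicity 3.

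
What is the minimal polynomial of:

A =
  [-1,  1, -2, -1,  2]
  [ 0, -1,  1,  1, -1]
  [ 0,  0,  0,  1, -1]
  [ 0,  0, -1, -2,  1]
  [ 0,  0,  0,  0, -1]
x^2 + 2*x + 1

The characteristic polynomial is χ_A(x) = (x + 1)^5, so the eigenvalues are known. The minimal polynomial is
  m_A(x) = Π_λ (x − λ)^{k_λ}
where k_λ is the size of the *largest* Jordan block for λ (equivalently, the smallest k with (A − λI)^k v = 0 for every generalised eigenvector v of λ).

  λ = -1: largest Jordan block has size 2, contributing (x + 1)^2

So m_A(x) = (x + 1)^2 = x^2 + 2*x + 1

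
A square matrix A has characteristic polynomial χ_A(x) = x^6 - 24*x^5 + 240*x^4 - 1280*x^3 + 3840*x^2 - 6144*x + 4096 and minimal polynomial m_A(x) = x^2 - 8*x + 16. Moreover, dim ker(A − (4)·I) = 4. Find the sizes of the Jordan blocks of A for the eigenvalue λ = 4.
Block sizes for λ = 4: [2, 2, 1, 1]

Step 1 — from the characteristic polynomial, algebraic multiplicity of λ = 4 is 6. From dim ker(A − (4)·I) = 4, there are exactly 4 Jordan blocks for λ = 4.
Step 2 — from the minimal polynomial, the factor (x − 4)^2 tells us the largest block for λ = 4 has size 2.
Step 3 — with total size 6, 4 blocks, and largest block 2, the block sizes (in nonincreasing order) are [2, 2, 1, 1].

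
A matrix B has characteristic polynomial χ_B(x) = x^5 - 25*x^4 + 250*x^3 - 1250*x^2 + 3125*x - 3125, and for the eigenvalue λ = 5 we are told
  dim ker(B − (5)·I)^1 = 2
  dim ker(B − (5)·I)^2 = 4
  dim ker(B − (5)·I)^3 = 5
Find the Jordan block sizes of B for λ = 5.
Block sizes for λ = 5: [3, 2]

From the dimensions of kernels of powers, the number of Jordan blocks of size at least j is d_j − d_{j−1} where d_j = dim ker(N^j) (with d_0 = 0). Computing the differences gives [2, 2, 1].
The number of blocks of size exactly k is (#blocks of size ≥ k) − (#blocks of size ≥ k + 1), so the partition is: 1 block(s) of size 2, 1 block(s) of size 3.
In nonincreasing order the block sizes are [3, 2].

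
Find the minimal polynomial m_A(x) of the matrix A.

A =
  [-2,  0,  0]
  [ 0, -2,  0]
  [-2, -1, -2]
x^2 + 4*x + 4

The characteristic polynomial is χ_A(x) = (x + 2)^3, so the eigenvalues are known. The minimal polynomial is
  m_A(x) = Π_λ (x − λ)^{k_λ}
where k_λ is the size of the *largest* Jordan block for λ (equivalently, the smallest k with (A − λI)^k v = 0 for every generalised eigenvector v of λ).

  λ = -2: largest Jordan block has size 2, contributing (x + 2)^2

So m_A(x) = (x + 2)^2 = x^2 + 4*x + 4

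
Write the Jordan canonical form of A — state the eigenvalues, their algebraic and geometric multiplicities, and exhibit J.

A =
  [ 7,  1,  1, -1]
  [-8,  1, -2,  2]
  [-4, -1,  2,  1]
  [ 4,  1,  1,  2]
J_2(3) ⊕ J_1(3) ⊕ J_1(3)

The characteristic polynomial is
  det(x·I − A) = x^4 - 12*x^3 + 54*x^2 - 108*x + 81 = (x - 3)^4

Eigenvalues and multiplicities (the geometric multiplicity of λ is n − rank(A − λI), which equals the number of Jordan blocks for λ):
  λ = 3: algebraic multiplicity = 4, geometric multiplicity = 3

Determining the block sizes for each eigenvalue:
  λ = 3: 3 blocks summing to 4 forces exactly one block of size 2 and the rest size 1 → block sizes [2, 1, 1]

Assembling the blocks gives a Jordan form
J =
  [3, 1, 0, 0]
  [0, 3, 0, 0]
  [0, 0, 3, 0]
  [0, 0, 0, 3]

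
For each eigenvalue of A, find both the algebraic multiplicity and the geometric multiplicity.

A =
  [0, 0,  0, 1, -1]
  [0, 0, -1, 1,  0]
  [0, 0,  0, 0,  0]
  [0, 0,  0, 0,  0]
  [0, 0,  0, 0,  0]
λ = 0: alg = 5, geom = 3

Step 1 — factor the characteristic polynomial to read off the algebraic multiplicities:
  χ_A(x) = x^5

Step 2 — compute geometric multiplicities via the rank-nullity identity g(λ) = n − rank(A − λI):
  rank(A − (0)·I) = 2, so dim ker(A − (0)·I) = n − 2 = 3

Summary:
  λ = 0: algebraic multiplicity = 5, geometric multiplicity = 3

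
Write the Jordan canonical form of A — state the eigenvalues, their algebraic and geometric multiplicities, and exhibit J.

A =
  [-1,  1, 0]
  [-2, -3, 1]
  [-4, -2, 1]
J_3(-1)

The characteristic polynomial is
  det(x·I − A) = x^3 + 3*x^2 + 3*x + 1 = (x + 1)^3

Eigenvalues and multiplicities (the geometric multiplicity of λ is n − rank(A − λI), which equals the number of Jordan blocks for λ):
  λ = -1: algebraic multiplicity = 3, geometric multiplicity = 1

Determining the block sizes for each eigenvalue:
  λ = -1: one block (gm = 1), so the single block has size am = 3 → block sizes [3]

Assembling the blocks gives a Jordan form
J =
  [-1,  1,  0]
  [ 0, -1,  1]
  [ 0,  0, -1]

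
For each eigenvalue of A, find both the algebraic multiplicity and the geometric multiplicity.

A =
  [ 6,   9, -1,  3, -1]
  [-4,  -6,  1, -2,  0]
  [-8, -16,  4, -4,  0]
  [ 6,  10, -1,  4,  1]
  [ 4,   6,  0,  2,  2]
λ = 2: alg = 5, geom = 2

Step 1 — factor the characteristic polynomial to read off the algebraic multiplicities:
  χ_A(x) = (x - 2)^5

Step 2 — compute geometric multiplicities via the rank-nullity identity g(λ) = n − rank(A − λI):
  rank(A − (2)·I) = 3, so dim ker(A − (2)·I) = n − 3 = 2

Summary:
  λ = 2: algebraic multiplicity = 5, geometric multiplicity = 2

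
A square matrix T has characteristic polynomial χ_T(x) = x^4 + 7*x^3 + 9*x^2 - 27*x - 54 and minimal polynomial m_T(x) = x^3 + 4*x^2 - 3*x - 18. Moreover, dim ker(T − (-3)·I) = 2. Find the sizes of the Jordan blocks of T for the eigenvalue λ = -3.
Block sizes for λ = -3: [2, 1]

Step 1 — from the characteristic polynomial, algebraic multiplicity of λ = -3 is 3. From dim ker(T − (-3)·I) = 2, there are exactly 2 Jordan blocks for λ = -3.
Step 2 — from the minimal polynomial, the factor (x + 3)^2 tells us the largest block for λ = -3 has size 2.
Step 3 — with total size 3, 2 blocks, and largest block 2, the block sizes (in nonincreasing order) are [2, 1].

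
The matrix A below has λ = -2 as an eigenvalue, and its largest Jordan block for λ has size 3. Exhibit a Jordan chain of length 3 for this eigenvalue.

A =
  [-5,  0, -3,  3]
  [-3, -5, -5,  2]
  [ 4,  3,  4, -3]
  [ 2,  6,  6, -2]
A Jordan chain for λ = -2 of length 3:
v_1 = (3, 2, -3, 0)ᵀ
v_2 = (-3, -3, 4, 2)ᵀ
v_3 = (1, 0, 0, 0)ᵀ

Let N = A − (-2)·I. We want v_3 with N^3 v_3 = 0 but N^2 v_3 ≠ 0; then v_{j-1} := N · v_j for j = 3, …, 2.

Pick v_3 = (1, 0, 0, 0)ᵀ.
Then v_2 = N · v_3 = (-3, -3, 4, 2)ᵀ.
Then v_1 = N · v_2 = (3, 2, -3, 0)ᵀ.

Sanity check: (A − (-2)·I) v_1 = (0, 0, 0, 0)ᵀ = 0. ✓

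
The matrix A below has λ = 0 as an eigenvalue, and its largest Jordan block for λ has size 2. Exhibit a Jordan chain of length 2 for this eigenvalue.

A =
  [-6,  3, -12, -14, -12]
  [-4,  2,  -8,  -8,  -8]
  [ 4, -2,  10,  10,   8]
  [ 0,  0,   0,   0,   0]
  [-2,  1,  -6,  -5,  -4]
A Jordan chain for λ = 0 of length 2:
v_1 = (-6, -4, 0, 0, 2)ᵀ
v_2 = (5, 0, -2, 0, 0)ᵀ

Let N = A − (0)·I. We want v_2 with N^2 v_2 = 0 but N^1 v_2 ≠ 0; then v_{j-1} := N · v_j for j = 2, …, 2.

Pick v_2 = (5, 0, -2, 0, 0)ᵀ.
Then v_1 = N · v_2 = (-6, -4, 0, 0, 2)ᵀ.

Sanity check: (A − (0)·I) v_1 = (0, 0, 0, 0, 0)ᵀ = 0. ✓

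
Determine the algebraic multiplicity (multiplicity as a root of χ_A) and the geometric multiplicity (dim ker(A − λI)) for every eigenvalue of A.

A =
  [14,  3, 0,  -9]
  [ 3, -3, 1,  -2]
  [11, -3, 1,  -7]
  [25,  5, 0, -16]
λ = -1: alg = 4, geom = 2

Step 1 — factor the characteristic polynomial to read off the algebraic multiplicities:
  χ_A(x) = (x + 1)^4

Step 2 — compute geometric multiplicities via the rank-nullity identity g(λ) = n − rank(A − λI):
  rank(A − (-1)·I) = 2, so dim ker(A − (-1)·I) = n − 2 = 2

Summary:
  λ = -1: algebraic multiplicity = 4, geometric multiplicity = 2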